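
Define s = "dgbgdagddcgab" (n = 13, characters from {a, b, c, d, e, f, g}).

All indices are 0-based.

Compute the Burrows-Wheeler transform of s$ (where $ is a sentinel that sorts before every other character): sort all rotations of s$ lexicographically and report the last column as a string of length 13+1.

rank  rotation        last
    0  $dgbgdagddcgab  b
    1  ab$dgbgdagddcg  g
    2  agddcgab$dgbgd  d
    3  b$dgbgdagddcga  a
    4  bgdagddcgab$dg  g
    5  cgab$dgbgdagdd  d
    6  dagddcgab$dgbg  g
    7  dcgab$dgbgdagd  d
    8  ddcgab$dgbgdag  g
    9  dgbgdagddcgab$  $
   10  gab$dgbgdagddc  c
   11  gbgdagddcgab$d  d
   12  gdagddcgab$dgb  b
   13  gddcgab$dgbgda  a

bgdagdgdg$cdba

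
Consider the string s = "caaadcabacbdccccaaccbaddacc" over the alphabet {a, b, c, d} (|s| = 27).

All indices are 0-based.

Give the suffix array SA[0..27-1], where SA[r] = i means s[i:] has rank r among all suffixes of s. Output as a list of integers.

sorted suffixes:
  #0 SA[0]=1  'aaadcabacbdccccaaccbaddacc'
  #1 SA[1]=16  'aaccbaddacc'
  #2 SA[2]=2  'aadcabacbdccccaaccbaddacc'
  #3 SA[3]=6  'abacbdccccaaccbaddacc'
  #4 SA[4]=8  'acbdccccaaccbaddacc'
  #5 SA[5]=24  'acc'
  #6 SA[6]=17  'accbaddacc'
  #7 SA[7]=3  'adcabacbdccccaaccbaddacc'
  #8 SA[8]=21  'addacc'
  #9 SA[9]=7  'bacbdccccaaccbaddacc'
  #10 SA[10]=20  'baddacc'
  #11 SA[11]=10  'bdccccaaccbaddacc'
  #12 SA[12]=26  'c'
  #13 SA[13]=0  'caaadcabacbdccccaaccbaddacc'
  #14 SA[14]=15  'caaccbaddacc'
  #15 SA[15]=5  'cabacbdccccaaccbaddacc'
  #16 SA[16]=19  'cbaddacc'
  #17 SA[17]=9  'cbdccccaaccbaddacc'
  #18 SA[18]=25  'cc'
  #19 SA[19]=14  'ccaaccbaddacc'
  #20 SA[20]=18  'ccbaddacc'
  #21 SA[21]=13  'cccaaccbaddacc'
  #22 SA[22]=12  'ccccaaccbaddacc'
  #23 SA[23]=23  'dacc'
  #24 SA[24]=4  'dcabacbdccccaaccbaddacc'
  #25 SA[25]=11  'dccccaaccbaddacc'
  #26 SA[26]=22  'ddacc'

[1, 16, 2, 6, 8, 24, 17, 3, 21, 7, 20, 10, 26, 0, 15, 5, 19, 9, 25, 14, 18, 13, 12, 23, 4, 11, 22]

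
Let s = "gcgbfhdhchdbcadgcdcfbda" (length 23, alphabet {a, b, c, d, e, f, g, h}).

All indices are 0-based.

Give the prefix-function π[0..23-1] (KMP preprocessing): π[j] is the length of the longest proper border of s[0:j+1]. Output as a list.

π[0] = 0
j=1 s[j]='c': π[1]=0 (border '')
j=2 s[j]='g': π[2]=1 (border 'g')
j=3 s[j]='b': k: 1→0; π[3]=0 (border '')
j=4 s[j]='f': π[4]=0 (border '')
j=5 s[j]='h': π[5]=0 (border '')
j=6 s[j]='d': π[6]=0 (border '')
j=7 s[j]='h': π[7]=0 (border '')
j=8 s[j]='c': π[8]=0 (border '')
j=9 s[j]='h': π[9]=0 (border '')
j=10 s[j]='d': π[10]=0 (border '')
j=11 s[j]='b': π[11]=0 (border '')
j=12 s[j]='c': π[12]=0 (border '')
j=13 s[j]='a': π[13]=0 (border '')
j=14 s[j]='d': π[14]=0 (border '')
j=15 s[j]='g': π[15]=1 (border 'g')
j=16 s[j]='c': π[16]=2 (border 'gc')
j=17 s[j]='d': k: 2→0; π[17]=0 (border '')
j=18 s[j]='c': π[18]=0 (border '')
j=19 s[j]='f': π[19]=0 (border '')
j=20 s[j]='b': π[20]=0 (border '')
j=21 s[j]='d': π[21]=0 (border '')
j=22 s[j]='a': π[22]=0 (border '')

[0, 0, 1, 0, 0, 0, 0, 0, 0, 0, 0, 0, 0, 0, 0, 1, 2, 0, 0, 0, 0, 0, 0]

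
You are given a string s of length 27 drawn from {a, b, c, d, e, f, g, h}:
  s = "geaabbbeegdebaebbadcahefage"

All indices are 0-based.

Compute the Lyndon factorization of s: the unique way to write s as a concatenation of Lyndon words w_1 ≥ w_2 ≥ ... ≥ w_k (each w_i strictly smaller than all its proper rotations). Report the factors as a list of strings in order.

["g", "e", "aabbbeegdebaebbadcahefage"]

emit factor 1: 'g' (i=0, period=1)
emit factor 2: 'e' (i=1, period=1)
emit factor 3: 'aabbbeegdebaebbadcahefage' (i=2, period=25)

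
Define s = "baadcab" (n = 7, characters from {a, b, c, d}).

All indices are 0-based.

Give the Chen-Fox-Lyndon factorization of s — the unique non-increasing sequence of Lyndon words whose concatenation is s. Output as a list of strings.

["b", "aadcab"]

emit factor 1: 'b' (i=0, period=1)
emit factor 2: 'aadcab' (i=1, period=6)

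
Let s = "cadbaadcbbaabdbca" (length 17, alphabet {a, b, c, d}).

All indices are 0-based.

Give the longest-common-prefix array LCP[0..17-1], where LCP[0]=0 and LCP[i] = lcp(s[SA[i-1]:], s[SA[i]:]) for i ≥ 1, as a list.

sorted suffixes:
  #0 SA[0]=16  'a'
  #1 SA[1]=10  'aabdbca'
  #2 SA[2]=4  'aadcbbaabdbca'
  #3 SA[3]=11  'abdbca'
  #4 SA[4]=1  'adbaadcbbaabdbca'
  #5 SA[5]=5  'adcbbaabdbca'
  #6 SA[6]=9  'baabdbca'
  #7 SA[7]=3  'baadcbbaabdbca'
  #8 SA[8]=8  'bbaabdbca'
  #9 SA[9]=14  'bca'
  #10 SA[10]=12  'bdbca'
  #11 SA[11]=15  'ca'
  #12 SA[12]=0  'cadbaadcbbaabdbca'
  #13 SA[13]=7  'cbbaabdbca'
  #14 SA[14]=2  'dbaadcbbaabdbca'
  #15 SA[15]=13  'dbca'
  #16 SA[16]=6  'dcbbaabdbca'

SA = [16, 10, 4, 11, 1, 5, 9, 3, 8, 14, 12, 15, 0, 7, 2, 13, 6]
[i] adj suffixes → lcp
  [1] 16/10 → 1 ('a')
  [2] 10/4 → 2 ('aa')
  [3] 4/11 → 1 ('a')
  [4] 11/1 → 1 ('a')
  [5] 1/5 → 2 ('ad')
  [6] 5/9 → 0 ('')
  [7] 9/3 → 3 ('baa')
  [8] 3/8 → 1 ('b')
  [9] 8/14 → 1 ('b')
  [10] 14/12 → 1 ('b')
  [11] 12/15 → 0 ('')
  [12] 15/0 → 2 ('ca')
  [13] 0/7 → 1 ('c')
  [14] 7/2 → 0 ('')
  [15] 2/13 → 2 ('db')
  [16] 13/6 → 1 ('d')

[0, 1, 2, 1, 1, 2, 0, 3, 1, 1, 1, 0, 2, 1, 0, 2, 1]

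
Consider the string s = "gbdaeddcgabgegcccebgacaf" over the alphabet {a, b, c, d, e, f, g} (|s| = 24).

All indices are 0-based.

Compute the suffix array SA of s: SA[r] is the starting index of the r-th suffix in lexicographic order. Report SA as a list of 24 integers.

[9, 20, 3, 22, 1, 18, 10, 21, 14, 15, 16, 7, 2, 6, 5, 17, 4, 12, 23, 8, 19, 0, 13, 11]

sorted suffixes:
  #0 SA[0]=9  'abgegcccebgacaf'
  #1 SA[1]=20  'acaf'
  #2 SA[2]=3  'aeddcgabgegcccebgacaf'
  #3 SA[3]=22  'af'
  #4 SA[4]=1  'bdaeddcgabgegcccebgacaf'
  #5 SA[5]=18  'bgacaf'
  #6 SA[6]=10  'bgegcccebgacaf'
  #7 SA[7]=21  'caf'
  #8 SA[8]=14  'cccebgacaf'
  #9 SA[9]=15  'ccebgacaf'
  #10 SA[10]=16  'cebgacaf'
  #11 SA[11]=7  'cgabgegcccebgacaf'
  #12 SA[12]=2  'daeddcgabgegcccebgacaf'
  #13 SA[13]=6  'dcgabgegcccebgacaf'
  #14 SA[14]=5  'ddcgabgegcccebgacaf'
  #15 SA[15]=17  'ebgacaf'
  #16 SA[16]=4  'eddcgabgegcccebgacaf'
  #17 SA[17]=12  'egcccebgacaf'
  #18 SA[18]=23  'f'
  #19 SA[19]=8  'gabgegcccebgacaf'
  #20 SA[20]=19  'gacaf'
  #21 SA[21]=0  'gbdaeddcgabgegcccebgacaf'
  #22 SA[22]=13  'gcccebgacaf'
  #23 SA[23]=11  'gegcccebgacaf'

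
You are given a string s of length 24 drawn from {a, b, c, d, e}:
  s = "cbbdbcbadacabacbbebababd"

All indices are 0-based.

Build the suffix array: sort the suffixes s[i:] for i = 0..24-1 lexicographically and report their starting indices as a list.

sorted suffixes:
  #0 SA[0]=19  'ababd'
  #1 SA[1]=11  'abacbbebababd'
  #2 SA[2]=21  'abd'
  #3 SA[3]=9  'acabacbbebababd'
  #4 SA[4]=13  'acbbebababd'
  #5 SA[5]=7  'adacabacbbebababd'
  #6 SA[6]=18  'bababd'
  #7 SA[7]=20  'babd'
  #8 SA[8]=12  'bacbbebababd'
  #9 SA[9]=6  'badacabacbbebababd'
  #10 SA[10]=1  'bbdbcbadacabacbbebababd'
  #11 SA[11]=15  'bbebababd'
  #12 SA[12]=4  'bcbadacabacbbebababd'
  #13 SA[13]=22  'bd'
  #14 SA[14]=2  'bdbcbadacabacbbebababd'
  #15 SA[15]=16  'bebababd'
  #16 SA[16]=10  'cabacbbebababd'
  #17 SA[17]=5  'cbadacabacbbebababd'
  #18 SA[18]=0  'cbbdbcbadacabacbbebababd'
  #19 SA[19]=14  'cbbebababd'
  #20 SA[20]=23  'd'
  #21 SA[21]=8  'dacabacbbebababd'
  #22 SA[22]=3  'dbcbadacabacbbebababd'
  #23 SA[23]=17  'ebababd'

[19, 11, 21, 9, 13, 7, 18, 20, 12, 6, 1, 15, 4, 22, 2, 16, 10, 5, 0, 14, 23, 8, 3, 17]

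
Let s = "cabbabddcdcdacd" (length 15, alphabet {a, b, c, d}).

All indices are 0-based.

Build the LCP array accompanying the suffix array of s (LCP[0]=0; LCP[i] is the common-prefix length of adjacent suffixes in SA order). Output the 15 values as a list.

[0, 2, 1, 0, 1, 1, 0, 1, 2, 2, 0, 1, 1, 3, 1]

rank→(start, suffix):
  0 → (1, 'abbabddcdcdacd')
  1 → (4, 'abddcdcdacd')
  2 → (12, 'acd')
  3 → (3, 'babddcdcdacd')
  4 → (2, 'bbabddcdcdacd')
  5 → (5, 'bddcdcdacd')
  6 → (0, 'cabbabddcdcdacd')
  7 → (13, 'cd')
  8 → (10, 'cdacd')
  9 → (8, 'cdcdacd')
  10 → (14, 'd')
  11 → (11, 'dacd')
  12 → (9, 'dcdacd')
  13 → (7, 'dcdcdacd')
  14 → (6, 'ddcdcdacd')

SA = [1, 4, 12, 3, 2, 5, 0, 13, 10, 8, 14, 11, 9, 7, 6]
i: (SA[i-1],SA[i]) lcp shared
  1: (1,4) 2 'ab'
  2: (4,12) 1 'a'
  3: (12,3) 0 ''
  4: (3,2) 1 'b'
  5: (2,5) 1 'b'
  6: (5,0) 0 ''
  7: (0,13) 1 'c'
  8: (13,10) 2 'cd'
  9: (10,8) 2 'cd'
  10: (8,14) 0 ''
  11: (14,11) 1 'd'
  12: (11,9) 1 'd'
  13: (9,7) 3 'dcd'
  14: (7,6) 1 'd'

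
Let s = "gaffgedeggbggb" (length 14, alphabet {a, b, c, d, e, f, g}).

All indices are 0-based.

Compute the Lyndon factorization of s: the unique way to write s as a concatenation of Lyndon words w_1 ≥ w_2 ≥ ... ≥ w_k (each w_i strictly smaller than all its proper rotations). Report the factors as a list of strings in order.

["g", "affgedeggbggb"]

emit factor 1: 'g' (i=0, period=1)
emit factor 2: 'affgedeggbggb' (i=1, period=13)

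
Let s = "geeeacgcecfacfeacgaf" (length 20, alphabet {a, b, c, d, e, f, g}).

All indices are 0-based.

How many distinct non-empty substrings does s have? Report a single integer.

186

rank→(start, suffix):
  0 → (11, 'acfeacgaf')
  1 → (15, 'acgaf')
  2 → (4, 'acgcecfacfeacgaf')
  3 → (18, 'af')
  4 → (7, 'cecfacfeacgaf')
  5 → (9, 'cfacfeacgaf')
  6 → (12, 'cfeacgaf')
  7 → (16, 'cgaf')
  8 → (5, 'cgcecfacfeacgaf')
  9 → (14, 'eacgaf')
  10 → (3, 'eacgcecfacfeacgaf')
  11 → (8, 'ecfacfeacgaf')
  12 → (2, 'eeacgcecfacfeacgaf')
  13 → (1, 'eeeacgcecfacfeacgaf')
  14 → (19, 'f')
  15 → (10, 'facfeacgaf')
  16 → (13, 'feacgaf')
  17 → (17, 'gaf')
  18 → (6, 'gcecfacfeacgaf')
  19 → (0, 'geeeacgcecfacfeacgaf')

SA = [11, 15, 4, 18, 7, 9, 12, 16, 5, 14, 3, 8, 2, 1, 19, 10, 13, 17, 6, 0]
rank  pair      lcp
   1  s[11:],s[15:]  2  'ac'
   2  s[15:],s[4:]  3  'acg'
   3  s[4:],s[18:]  1  'a'
   4  s[18:],s[7:]  0  ''
   5  s[7:],s[9:]  1  'c'
   6  s[9:],s[12:]  2  'cf'
   7  s[12:],s[16:]  1  'c'
   8  s[16:],s[5:]  2  'cg'
   9  s[5:],s[14:]  0  ''
  10  s[14:],s[3:]  4  'eacg'
  11  s[3:],s[8:]  1  'e'
  12  s[8:],s[2:]  1  'e'
  13  s[2:],s[1:]  2  'ee'
  14  s[1:],s[19:]  0  ''
  15  s[19:],s[10:]  1  'f'
  16  s[10:],s[13:]  1  'f'
  17  s[13:],s[17:]  0  ''
  18  s[17:],s[6:]  1  'g'
  19  s[6:],s[0:]  1  'g'

n(n+1)/2 = 20·21/2 = 210
Σ LCP = 0 + 2 + 3 + 1 + 0 + 1 + 2 + 1 + 2 + 0 + 4 + 1 + 1 + 2 + 0 + 1 + 1 + 0 + 1 + 1 = 24
distinct = 210 − 24 = 186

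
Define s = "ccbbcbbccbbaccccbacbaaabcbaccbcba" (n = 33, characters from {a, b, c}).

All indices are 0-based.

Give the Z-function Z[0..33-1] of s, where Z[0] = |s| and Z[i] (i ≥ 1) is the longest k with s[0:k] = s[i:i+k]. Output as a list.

Z[0]=33
i=1: outside box; Z[1]=1 extend→box=[1,2)
i=2: outside box; Z[2]=0
i=3: outside box; Z[3]=0
i=4: outside box; Z[4]=1 extend→box=[4,5)
i=5: outside box; Z[5]=0
i=6: outside box; Z[6]=0
i=7: outside box; Z[7]=4 extend→box=[7,11)
i=8: min(r-i=3, Z[1]=1)=1; Z[8]=1
i=9: min(r-i=2, Z[2]=0)=0; Z[9]=0
i=10: min(r-i=1, Z[3]=0)=0; Z[10]=0
i=11: outside box; Z[11]=0
i=12: outside box; Z[12]=2 extend→box=[12,14)
i=13: min(r-i=1, Z[1]=1)=1; Z[13]=2 extend→box=[13,15)
i=14: min(r-i=1, Z[1]=1)=1; Z[14]=3 extend→box=[14,17)
i=15: min(r-i=2, Z[1]=1)=1; Z[15]=1
i=16: min(r-i=1, Z[2]=0)=0; Z[16]=0
i=17: outside box; Z[17]=0
i=18: outside box; Z[18]=1 extend→box=[18,19)
i=19: outside box; Z[19]=0
i=20: outside box; Z[20]=0
i=21: outside box; Z[21]=0
i=22: outside box; Z[22]=0
i=23: outside box; Z[23]=0
i=24: outside box; Z[24]=1 extend→box=[24,25)
i=25: outside box; Z[25]=0
i=26: outside box; Z[26]=0
i=27: outside box; Z[27]=3 extend→box=[27,30)
i=28: min(r-i=2, Z[1]=1)=1; Z[28]=1
i=29: min(r-i=1, Z[2]=0)=0; Z[29]=0
i=30: outside box; Z[30]=1 extend→box=[30,31)
i=31: outside box; Z[31]=0
i=32: outside box; Z[32]=0

[33, 1, 0, 0, 1, 0, 0, 4, 1, 0, 0, 0, 2, 2, 3, 1, 0, 0, 1, 0, 0, 0, 0, 0, 1, 0, 0, 3, 1, 0, 1, 0, 0]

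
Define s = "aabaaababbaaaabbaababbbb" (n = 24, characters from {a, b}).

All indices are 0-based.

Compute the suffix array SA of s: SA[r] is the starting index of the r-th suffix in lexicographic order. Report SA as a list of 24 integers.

sorted suffixes:
  #0 SA[0]=10  'aaaabbaababbbb'
  #1 SA[1]=3  'aaababbaaaabbaababbbb'
  #2 SA[2]=11  'aaabbaababbbb'
  #3 SA[3]=0  'aabaaababbaaaabbaababbbb'
  #4 SA[4]=4  'aababbaaaabbaababbbb'
  #5 SA[5]=16  'aababbbb'
  #6 SA[6]=12  'aabbaababbbb'
  #7 SA[7]=1  'abaaababbaaaabbaababbbb'
  #8 SA[8]=5  'ababbaaaabbaababbbb'
  #9 SA[9]=17  'ababbbb'
  #10 SA[10]=7  'abbaaaabbaababbbb'
  #11 SA[11]=13  'abbaababbbb'
  #12 SA[12]=19  'abbbb'
  #13 SA[13]=23  'b'
  #14 SA[14]=9  'baaaabbaababbbb'
  #15 SA[15]=2  'baaababbaaaabbaababbbb'
  #16 SA[16]=15  'baababbbb'
  #17 SA[17]=6  'babbaaaabbaababbbb'
  #18 SA[18]=18  'babbbb'
  #19 SA[19]=22  'bb'
  #20 SA[20]=8  'bbaaaabbaababbbb'
  #21 SA[21]=14  'bbaababbbb'
  #22 SA[22]=21  'bbb'
  #23 SA[23]=20  'bbbb'

[10, 3, 11, 0, 4, 16, 12, 1, 5, 17, 7, 13, 19, 23, 9, 2, 15, 6, 18, 22, 8, 14, 21, 20]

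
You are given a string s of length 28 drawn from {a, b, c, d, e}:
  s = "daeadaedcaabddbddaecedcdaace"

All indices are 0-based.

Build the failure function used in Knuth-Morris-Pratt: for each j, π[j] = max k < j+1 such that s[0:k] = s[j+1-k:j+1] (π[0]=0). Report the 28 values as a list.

[0, 0, 0, 0, 1, 2, 3, 1, 0, 0, 0, 0, 1, 1, 0, 1, 1, 2, 3, 0, 0, 1, 0, 1, 2, 0, 0, 0]

π[0] = 0
j=1 s[j]='a': π[1]=0 (border '')
j=2 s[j]='e': π[2]=0 (border '')
j=3 s[j]='a': π[3]=0 (border '')
j=4 s[j]='d': π[4]=1 (border 'd')
j=5 s[j]='a': π[5]=2 (border 'da')
j=6 s[j]='e': π[6]=3 (border 'dae')
j=7 s[j]='d': k: 3→0; π[7]=1 (border 'd')
j=8 s[j]='c': k: 1→0; π[8]=0 (border '')
j=9 s[j]='a': π[9]=0 (border '')
j=10 s[j]='a': π[10]=0 (border '')
j=11 s[j]='b': π[11]=0 (border '')
j=12 s[j]='d': π[12]=1 (border 'd')
j=13 s[j]='d': k: 1→0; π[13]=1 (border 'd')
j=14 s[j]='b': k: 1→0; π[14]=0 (border '')
j=15 s[j]='d': π[15]=1 (border 'd')
j=16 s[j]='d': k: 1→0; π[16]=1 (border 'd')
j=17 s[j]='a': π[17]=2 (border 'da')
j=18 s[j]='e': π[18]=3 (border 'dae')
j=19 s[j]='c': k: 3→0; π[19]=0 (border '')
j=20 s[j]='e': π[20]=0 (border '')
j=21 s[j]='d': π[21]=1 (border 'd')
j=22 s[j]='c': k: 1→0; π[22]=0 (border '')
j=23 s[j]='d': π[23]=1 (border 'd')
j=24 s[j]='a': π[24]=2 (border 'da')
j=25 s[j]='a': k: 2→0; π[25]=0 (border '')
j=26 s[j]='c': π[26]=0 (border '')
j=27 s[j]='e': π[27]=0 (border '')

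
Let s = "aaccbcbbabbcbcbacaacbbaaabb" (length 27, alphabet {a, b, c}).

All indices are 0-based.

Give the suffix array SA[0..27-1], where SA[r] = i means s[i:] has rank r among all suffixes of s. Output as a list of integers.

[22, 23, 17, 0, 24, 8, 15, 18, 1, 26, 21, 7, 14, 25, 20, 6, 9, 12, 4, 10, 16, 13, 19, 5, 11, 3, 2]

sorted suffixes:
  #0 SA[0]=22  'aaabb'
  #1 SA[1]=23  'aabb'
  #2 SA[2]=17  'aacbbaaabb'
  #3 SA[3]=0  'aaccbcbbabbcbcbacaacbbaaabb'
  #4 SA[4]=24  'abb'
  #5 SA[5]=8  'abbcbcbacaacbbaaabb'
  #6 SA[6]=15  'acaacbbaaabb'
  #7 SA[7]=18  'acbbaaabb'
  #8 SA[8]=1  'accbcbbabbcbcbacaacbbaaabb'
  #9 SA[9]=26  'b'
  #10 SA[10]=21  'baaabb'
  #11 SA[11]=7  'babbcbcbacaacbbaaabb'
  #12 SA[12]=14  'bacaacbbaaabb'
  #13 SA[13]=25  'bb'
  #14 SA[14]=20  'bbaaabb'
  #15 SA[15]=6  'bbabbcbcbacaacbbaaabb'
  #16 SA[16]=9  'bbcbcbacaacbbaaabb'
  #17 SA[17]=12  'bcbacaacbbaaabb'
  #18 SA[18]=4  'bcbbabbcbcbacaacbbaaabb'
  #19 SA[19]=10  'bcbcbacaacbbaaabb'
  #20 SA[20]=16  'caacbbaaabb'
  #21 SA[21]=13  'cbacaacbbaaabb'
  #22 SA[22]=19  'cbbaaabb'
  #23 SA[23]=5  'cbbabbcbcbacaacbbaaabb'
  #24 SA[24]=11  'cbcbacaacbbaaabb'
  #25 SA[25]=3  'cbcbbabbcbcbacaacbbaaabb'
  #26 SA[26]=2  'ccbcbbabbcbcbacaacbbaaabb'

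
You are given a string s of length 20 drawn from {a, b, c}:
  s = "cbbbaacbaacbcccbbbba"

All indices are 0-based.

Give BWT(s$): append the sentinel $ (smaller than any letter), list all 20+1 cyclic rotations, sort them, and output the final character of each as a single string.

rank  rotation               last
    0  $cbbbaacbaacbcccbbbba  a
    1  a$cbbbaacbaacbcccbbbb  b
    2  aacbaacbcccbbbba$cbbb  b
    3  aacbcccbbbba$cbbbaacb  b
    4  acbaacbcccbbbba$cbbba  a
    5  acbcccbbbba$cbbbaacba  a
    6  ba$cbbbaacbaacbcccbbb  b
    7  baacbaacbcccbbbba$cbb  b
    8  baacbcccbbbba$cbbbaac  c
    9  bba$cbbbaacbaacbcccbb  b
   10  bbaacbaacbcccbbbba$cb  b
   11  bbba$cbbbaacbaacbcccb  b
   12  bbbaacbaacbcccbbbba$c  c
   13  bbbba$cbbbaacbaacbccc  c
   14  bcccbbbba$cbbbaacbaac  c
   15  cbaacbcccbbbba$cbbbaa  a
   16  cbbbaacbaacbcccbbbba$  $
   17  cbbbba$cbbbaacbaacbcc  c
   18  cbcccbbbba$cbbbaacbaa  a
   19  ccbbbba$cbbbaacbaacbc  c
   20  cccbbbba$cbbbaacbaacb  b

abbbaabbcbbbccca$cacb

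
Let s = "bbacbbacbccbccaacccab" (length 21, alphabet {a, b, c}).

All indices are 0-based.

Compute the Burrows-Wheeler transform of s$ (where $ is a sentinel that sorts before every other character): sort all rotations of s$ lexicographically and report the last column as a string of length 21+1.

bccbbaabb$cccccacabcba

rank  rotation                last
    0  $bbacbbacbccbccaacccab  b
    1  aacccab$bbacbbacbccbcc  c
    2  ab$bbacbbacbccbccaaccc  c
    3  acbbacbccbccaacccab$bb  b
    4  acbccbccaacccab$bbacbb  b
    5  acccab$bbacbbacbccbcca  a
    6  b$bbacbbacbccbccaaccca  a
    7  bacbbacbccbccaacccab$b  b
    8  bacbccbccaacccab$bbacb  b
    9  bbacbbacbccbccaacccab$  $
   10  bbacbccbccaacccab$bbac  c
   11  bccaacccab$bbacbbacbcc  c
   12  bccbccaacccab$bbacbbac  c
   13  caacccab$bbacbbacbccbc  c
   14  cab$bbacbbacbccbccaacc  c
   15  cbbacbccbccaacccab$bba  a
   16  cbccaacccab$bbacbbacbc  c
   17  cbccbccaacccab$bbacbba  a
   18  ccaacccab$bbacbbacbccb  b
   19  ccab$bbacbbacbccbccaac  c
   20  ccbccaacccab$bbacbbacb  b
   21  cccab$bbacbbacbccbccaa  a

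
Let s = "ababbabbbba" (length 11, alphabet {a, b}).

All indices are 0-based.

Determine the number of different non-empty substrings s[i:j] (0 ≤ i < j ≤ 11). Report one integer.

sorted suffixes:
  #0 SA[0]=10  'a'
  #1 SA[1]=0  'ababbabbbba'
  #2 SA[2]=2  'abbabbbba'
  #3 SA[3]=5  'abbbba'
  #4 SA[4]=9  'ba'
  #5 SA[5]=1  'babbabbbba'
  #6 SA[6]=4  'babbbba'
  #7 SA[7]=8  'bba'
  #8 SA[8]=3  'bbabbbba'
  #9 SA[9]=7  'bbba'
  #10 SA[10]=6  'bbbba'

SA = [10, 0, 2, 5, 9, 1, 4, 8, 3, 7, 6]
rank  pair      lcp
   1  s[10:],s[0:]  1  'a'
   2  s[0:],s[2:]  2  'ab'
   3  s[2:],s[5:]  3  'abb'
   4  s[5:],s[9:]  0  ''
   5  s[9:],s[1:]  2  'ba'
   6  s[1:],s[4:]  4  'babb'
   7  s[4:],s[8:]  1  'b'
   8  s[8:],s[3:]  3  'bba'
   9  s[3:],s[7:]  2  'bb'
  10  s[7:],s[6:]  3  'bbb'

n(n+1)/2 = 11·12/2 = 66
Σ LCP = 0 + 1 + 2 + 3 + 0 + 2 + 4 + 1 + 3 + 2 + 3 = 21
distinct = 66 − 21 = 45

45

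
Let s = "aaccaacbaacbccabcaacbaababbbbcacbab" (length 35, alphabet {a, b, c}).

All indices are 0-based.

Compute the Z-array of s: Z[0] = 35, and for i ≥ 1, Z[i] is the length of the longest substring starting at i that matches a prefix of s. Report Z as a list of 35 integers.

Z[0]=35
i=1: i≥r, start 0; Z[1]=1 extend→box=[1,2)
i=2: i≥r, start 0; Z[2]=0
i=3: i≥r, start 0; Z[3]=0
i=4: i≥r, start 0; Z[4]=3 extend→box=[4,7)
i=5: min(r-i=2, Z[1]=1)=1; Z[5]=1
i=6: min(r-i=1, Z[2]=0)=0; Z[6]=0
i=7: i≥r, start 0; Z[7]=0
i=8: i≥r, start 0; Z[8]=3 extend→box=[8,11)
i=9: min(r-i=2, Z[1]=1)=1; Z[9]=1
i=10: min(r-i=1, Z[2]=0)=0; Z[10]=0
i=11: i≥r, start 0; Z[11]=0
i=12: i≥r, start 0; Z[12]=0
i=13: i≥r, start 0; Z[13]=0
i=14: i≥r, start 0; Z[14]=1 extend→box=[14,15)
i=15: i≥r, start 0; Z[15]=0
i=16: i≥r, start 0; Z[16]=0
i=17: i≥r, start 0; Z[17]=3 extend→box=[17,20)
i=18: min(r-i=2, Z[1]=1)=1; Z[18]=1
i=19: min(r-i=1, Z[2]=0)=0; Z[19]=0
i=20: i≥r, start 0; Z[20]=0
i=21: i≥r, start 0; Z[21]=2 extend→box=[21,23)
i=22: min(r-i=1, Z[1]=1)=1; Z[22]=1
i=23: i≥r, start 0; Z[23]=0
i=24: i≥r, start 0; Z[24]=1 extend→box=[24,25)
i=25: i≥r, start 0; Z[25]=0
i=26: i≥r, start 0; Z[26]=0
i=27: i≥r, start 0; Z[27]=0
i=28: i≥r, start 0; Z[28]=0
i=29: i≥r, start 0; Z[29]=0
i=30: i≥r, start 0; Z[30]=1 extend→box=[30,31)
i=31: i≥r, start 0; Z[31]=0
i=32: i≥r, start 0; Z[32]=0
i=33: i≥r, start 0; Z[33]=1 extend→box=[33,34)
i=34: i≥r, start 0; Z[34]=0

[35, 1, 0, 0, 3, 1, 0, 0, 3, 1, 0, 0, 0, 0, 1, 0, 0, 3, 1, 0, 0, 2, 1, 0, 1, 0, 0, 0, 0, 0, 1, 0, 0, 1, 0]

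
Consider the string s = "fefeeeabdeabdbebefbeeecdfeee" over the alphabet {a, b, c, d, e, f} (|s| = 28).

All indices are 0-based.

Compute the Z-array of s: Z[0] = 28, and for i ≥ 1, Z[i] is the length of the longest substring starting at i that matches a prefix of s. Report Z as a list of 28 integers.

[28, 0, 2, 0, 0, 0, 0, 0, 0, 0, 0, 0, 0, 0, 0, 0, 0, 1, 0, 0, 0, 0, 0, 0, 2, 0, 0, 0]

Z[0]=28
i=1: fresh scan; Z[1]=0
i=2: fresh scan; Z[2]=2 extend→box=[2,4)
i=3: min(r-i=1, Z[1]=0)=0; Z[3]=0
i=4: fresh scan; Z[4]=0
i=5: fresh scan; Z[5]=0
i=6: fresh scan; Z[6]=0
i=7: fresh scan; Z[7]=0
i=8: fresh scan; Z[8]=0
i=9: fresh scan; Z[9]=0
i=10: fresh scan; Z[10]=0
i=11: fresh scan; Z[11]=0
i=12: fresh scan; Z[12]=0
i=13: fresh scan; Z[13]=0
i=14: fresh scan; Z[14]=0
i=15: fresh scan; Z[15]=0
i=16: fresh scan; Z[16]=0
i=17: fresh scan; Z[17]=1 extend→box=[17,18)
i=18: fresh scan; Z[18]=0
i=19: fresh scan; Z[19]=0
i=20: fresh scan; Z[20]=0
i=21: fresh scan; Z[21]=0
i=22: fresh scan; Z[22]=0
i=23: fresh scan; Z[23]=0
i=24: fresh scan; Z[24]=2 extend→box=[24,26)
i=25: min(r-i=1, Z[1]=0)=0; Z[25]=0
i=26: fresh scan; Z[26]=0
i=27: fresh scan; Z[27]=0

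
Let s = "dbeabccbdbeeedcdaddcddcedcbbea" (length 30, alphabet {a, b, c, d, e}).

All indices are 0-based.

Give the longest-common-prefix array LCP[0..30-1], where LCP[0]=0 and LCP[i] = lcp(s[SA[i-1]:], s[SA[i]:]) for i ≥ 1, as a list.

rank→(start, suffix):
  0 → (29, 'a')
  1 → (3, 'abccbdbeeedcdaddcddcedcbbea')
  2 → (16, 'addcddcedcbbea')
  3 → (26, 'bbea')
  4 → (4, 'bccbdbeeedcdaddcddcedcbbea')
  5 → (7, 'bdbeeedcdaddcddcedcbbea')
  6 → (27, 'bea')
  7 → (1, 'beabccbdbeeedcdaddcddcedcbbea')
  8 → (9, 'beeedcdaddcddcedcbbea')
  9 → (25, 'cbbea')
  10 → (6, 'cbdbeeedcdaddcddcedcbbea')
  11 → (5, 'ccbdbeeedcdaddcddcedcbbea')
  12 → (14, 'cdaddcddcedcbbea')
  13 → (19, 'cddcedcbbea')
  14 → (22, 'cedcbbea')
  15 → (15, 'daddcddcedcbbea')
  16 → (0, 'dbeabccbdbeeedcdaddcddcedcbbea')
  17 → (8, 'dbeeedcdaddcddcedcbbea')
  18 → (24, 'dcbbea')
  19 → (13, 'dcdaddcddcedcbbea')
  20 → (18, 'dcddcedcbbea')
  21 → (21, 'dcedcbbea')
  22 → (17, 'ddcddcedcbbea')
  23 → (20, 'ddcedcbbea')
  24 → (28, 'ea')
  25 → (2, 'eabccbdbeeedcdaddcddcedcbbea')
  26 → (23, 'edcbbea')
  27 → (12, 'edcdaddcddcedcbbea')
  28 → (11, 'eedcdaddcddcedcbbea')
  29 → (10, 'eeedcdaddcddcedcbbea')

SA = [29, 3, 16, 26, 4, 7, 27, 1, 9, 25, 6, 5, 14, 19, 22, 15, 0, 8, 24, 13, 18, 21, 17, 20, 28, 2, 23, 12, 11, 10]
rank  pair      lcp
   1  s[29:],s[3:]  1  'a'
   2  s[3:],s[16:]  1  'a'
   3  s[16:],s[26:]  0  ''
   4  s[26:],s[4:]  1  'b'
   5  s[4:],s[7:]  1  'b'
   6  s[7:],s[27:]  1  'b'
   7  s[27:],s[1:]  3  'bea'
   8  s[1:],s[9:]  2  'be'
   9  s[9:],s[25:]  0  ''
  10  s[25:],s[6:]  2  'cb'
  11  s[6:],s[5:]  1  'c'
  12  s[5:],s[14:]  1  'c'
  13  s[14:],s[19:]  2  'cd'
  14  s[19:],s[22:]  1  'c'
  15  s[22:],s[15:]  0  ''
  16  s[15:],s[0:]  1  'd'
  17  s[0:],s[8:]  3  'dbe'
  18  s[8:],s[24:]  1  'd'
  19  s[24:],s[13:]  2  'dc'
  20  s[13:],s[18:]  3  'dcd'
  21  s[18:],s[21:]  2  'dc'
  22  s[21:],s[17:]  1  'd'
  23  s[17:],s[20:]  3  'ddc'
  24  s[20:],s[28:]  0  ''
  25  s[28:],s[2:]  2  'ea'
  26  s[2:],s[23:]  1  'e'
  27  s[23:],s[12:]  3  'edc'
  28  s[12:],s[11:]  1  'e'
  29  s[11:],s[10:]  2  'ee'

[0, 1, 1, 0, 1, 1, 1, 3, 2, 0, 2, 1, 1, 2, 1, 0, 1, 3, 1, 2, 3, 2, 1, 3, 0, 2, 1, 3, 1, 2]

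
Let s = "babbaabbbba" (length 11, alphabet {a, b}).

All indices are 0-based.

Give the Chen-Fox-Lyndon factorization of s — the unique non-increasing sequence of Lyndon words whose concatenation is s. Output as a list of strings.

emit factor 1: 'b' (i=0, period=1)
emit factor 2: 'abb' (i=1, period=3)
emit factor 3: 'aabbbb' (i=4, period=6)
emit factor 4: 'a' (i=10, period=1)

["b", "abb", "aabbbb", "a"]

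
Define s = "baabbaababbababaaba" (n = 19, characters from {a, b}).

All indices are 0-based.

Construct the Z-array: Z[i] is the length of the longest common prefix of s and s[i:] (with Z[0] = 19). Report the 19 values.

Z[0]=19
i=1: outside box; Z[1]=0
i=2: outside box; Z[2]=0
i=3: outside box; Z[3]=1 grow→box=[3,4)
i=4: outside box; Z[4]=4 grow→box=[4,8)
i=5: min(r-i=3, Z[1]=0)=0; Z[5]=0
i=6: min(r-i=2, Z[2]=0)=0; Z[6]=0
i=7: min(r-i=1, Z[3]=1)=1; Z[7]=2 grow→box=[7,9)
i=8: min(r-i=1, Z[1]=0)=0; Z[8]=0
i=9: outside box; Z[9]=1 grow→box=[9,10)
i=10: outside box; Z[10]=2 grow→box=[10,12)
i=11: min(r-i=1, Z[1]=0)=0; Z[11]=0
i=12: outside box; Z[12]=2 grow→box=[12,14)
i=13: min(r-i=1, Z[1]=0)=0; Z[13]=0
i=14: outside box; Z[14]=4 grow→box=[14,18)
i=15: min(r-i=3, Z[1]=0)=0; Z[15]=0
i=16: min(r-i=2, Z[2]=0)=0; Z[16]=0
i=17: min(r-i=1, Z[3]=1)=1; Z[17]=2 grow→box=[17,19)
i=18: min(r-i=1, Z[1]=0)=0; Z[18]=0

[19, 0, 0, 1, 4, 0, 0, 2, 0, 1, 2, 0, 2, 0, 4, 0, 0, 2, 0]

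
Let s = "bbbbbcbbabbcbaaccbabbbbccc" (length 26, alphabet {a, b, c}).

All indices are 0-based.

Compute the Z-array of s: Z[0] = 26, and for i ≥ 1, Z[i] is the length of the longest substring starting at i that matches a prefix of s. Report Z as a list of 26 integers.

[26, 4, 3, 2, 1, 0, 2, 1, 0, 2, 1, 0, 1, 0, 0, 0, 0, 1, 0, 4, 3, 2, 1, 0, 0, 0]

Z[0]=26
i=1: fresh scan; Z[1]=4 scan→box=[1,5)
i=2: min(r-i=3, Z[1]=4)=3; Z[2]=3
i=3: min(r-i=2, Z[2]=3)=2; Z[3]=2
i=4: min(r-i=1, Z[3]=2)=1; Z[4]=1
i=5: fresh scan; Z[5]=0
i=6: fresh scan; Z[6]=2 scan→box=[6,8)
i=7: min(r-i=1, Z[1]=4)=1; Z[7]=1
i=8: fresh scan; Z[8]=0
i=9: fresh scan; Z[9]=2 scan→box=[9,11)
i=10: min(r-i=1, Z[1]=4)=1; Z[10]=1
i=11: fresh scan; Z[11]=0
i=12: fresh scan; Z[12]=1 scan→box=[12,13)
i=13: fresh scan; Z[13]=0
i=14: fresh scan; Z[14]=0
i=15: fresh scan; Z[15]=0
i=16: fresh scan; Z[16]=0
i=17: fresh scan; Z[17]=1 scan→box=[17,18)
i=18: fresh scan; Z[18]=0
i=19: fresh scan; Z[19]=4 scan→box=[19,23)
i=20: min(r-i=3, Z[1]=4)=3; Z[20]=3
i=21: min(r-i=2, Z[2]=3)=2; Z[21]=2
i=22: min(r-i=1, Z[3]=2)=1; Z[22]=1
i=23: fresh scan; Z[23]=0
i=24: fresh scan; Z[24]=0
i=25: fresh scan; Z[25]=0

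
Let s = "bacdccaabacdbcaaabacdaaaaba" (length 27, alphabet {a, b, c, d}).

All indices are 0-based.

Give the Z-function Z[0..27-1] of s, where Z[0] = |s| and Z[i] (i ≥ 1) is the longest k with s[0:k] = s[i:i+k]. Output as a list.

Z[0]=27
i=1: outside box; Z[1]=0
i=2: outside box; Z[2]=0
i=3: outside box; Z[3]=0
i=4: outside box; Z[4]=0
i=5: outside box; Z[5]=0
i=6: outside box; Z[6]=0
i=7: outside box; Z[7]=0
i=8: outside box; Z[8]=4 extend→box=[8,12)
i=9: min(r-i=3, Z[1]=0)=0; Z[9]=0
i=10: min(r-i=2, Z[2]=0)=0; Z[10]=0
i=11: min(r-i=1, Z[3]=0)=0; Z[11]=0
i=12: outside box; Z[12]=1 extend→box=[12,13)
i=13: outside box; Z[13]=0
i=14: outside box; Z[14]=0
i=15: outside box; Z[15]=0
i=16: outside box; Z[16]=0
i=17: outside box; Z[17]=4 extend→box=[17,21)
i=18: min(r-i=3, Z[1]=0)=0; Z[18]=0
i=19: min(r-i=2, Z[2]=0)=0; Z[19]=0
i=20: min(r-i=1, Z[3]=0)=0; Z[20]=0
i=21: outside box; Z[21]=0
i=22: outside box; Z[22]=0
i=23: outside box; Z[23]=0
i=24: outside box; Z[24]=0
i=25: outside box; Z[25]=2 extend→box=[25,27)
i=26: min(r-i=1, Z[1]=0)=0; Z[26]=0

[27, 0, 0, 0, 0, 0, 0, 0, 4, 0, 0, 0, 1, 0, 0, 0, 0, 4, 0, 0, 0, 0, 0, 0, 0, 2, 0]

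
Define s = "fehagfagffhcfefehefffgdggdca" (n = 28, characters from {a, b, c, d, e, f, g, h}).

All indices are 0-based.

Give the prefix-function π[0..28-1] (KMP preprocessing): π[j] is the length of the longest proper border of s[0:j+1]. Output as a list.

π[0] = 0
j=1 s[j]='e': π[1]=0 (border '')
j=2 s[j]='h': π[2]=0 (border '')
j=3 s[j]='a': π[3]=0 (border '')
j=4 s[j]='g': π[4]=0 (border '')
j=5 s[j]='f': π[5]=1 (border 'f')
j=6 s[j]='a': k: 1→0; π[6]=0 (border '')
j=7 s[j]='g': π[7]=0 (border '')
j=8 s[j]='f': π[8]=1 (border 'f')
j=9 s[j]='f': k: 1→0; π[9]=1 (border 'f')
j=10 s[j]='h': k: 1→0; π[10]=0 (border '')
j=11 s[j]='c': π[11]=0 (border '')
j=12 s[j]='f': π[12]=1 (border 'f')
j=13 s[j]='e': π[13]=2 (border 'fe')
j=14 s[j]='f': k: 2→0; π[14]=1 (border 'f')
j=15 s[j]='e': π[15]=2 (border 'fe')
j=16 s[j]='h': π[16]=3 (border 'feh')
j=17 s[j]='e': k: 3→0; π[17]=0 (border '')
j=18 s[j]='f': π[18]=1 (border 'f')
j=19 s[j]='f': k: 1→0; π[19]=1 (border 'f')
j=20 s[j]='f': k: 1→0; π[20]=1 (border 'f')
j=21 s[j]='g': k: 1→0; π[21]=0 (border '')
j=22 s[j]='d': π[22]=0 (border '')
j=23 s[j]='g': π[23]=0 (border '')
j=24 s[j]='g': π[24]=0 (border '')
j=25 s[j]='d': π[25]=0 (border '')
j=26 s[j]='c': π[26]=0 (border '')
j=27 s[j]='a': π[27]=0 (border '')

[0, 0, 0, 0, 0, 1, 0, 0, 1, 1, 0, 0, 1, 2, 1, 2, 3, 0, 1, 1, 1, 0, 0, 0, 0, 0, 0, 0]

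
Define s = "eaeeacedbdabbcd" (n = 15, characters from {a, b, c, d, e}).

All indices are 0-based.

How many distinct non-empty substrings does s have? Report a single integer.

109

sorted suffixes:
  #0 SA[0]=10  'abbcd'
  #1 SA[1]=4  'acedbdabbcd'
  #2 SA[2]=1  'aeeacedbdabbcd'
  #3 SA[3]=11  'bbcd'
  #4 SA[4]=12  'bcd'
  #5 SA[5]=8  'bdabbcd'
  #6 SA[6]=13  'cd'
  #7 SA[7]=5  'cedbdabbcd'
  #8 SA[8]=14  'd'
  #9 SA[9]=9  'dabbcd'
  #10 SA[10]=7  'dbdabbcd'
  #11 SA[11]=3  'eacedbdabbcd'
  #12 SA[12]=0  'eaeeacedbdabbcd'
  #13 SA[13]=6  'edbdabbcd'
  #14 SA[14]=2  'eeacedbdabbcd'

SA = [10, 4, 1, 11, 12, 8, 13, 5, 14, 9, 7, 3, 0, 6, 2]
[i] adj suffixes → lcp
  [1] 10/4 → 1 ('a')
  [2] 4/1 → 1 ('a')
  [3] 1/11 → 0 ('')
  [4] 11/12 → 1 ('b')
  [5] 12/8 → 1 ('b')
  [6] 8/13 → 0 ('')
  [7] 13/5 → 1 ('c')
  [8] 5/14 → 0 ('')
  [9] 14/9 → 1 ('d')
  [10] 9/7 → 1 ('d')
  [11] 7/3 → 0 ('')
  [12] 3/0 → 2 ('ea')
  [13] 0/6 → 1 ('e')
  [14] 6/2 → 1 ('e')

n(n+1)/2 = 15·16/2 = 120
Σ LCP = 0 + 1 + 1 + 0 + 1 + 1 + 0 + 1 + 0 + 1 + 1 + 0 + 2 + 1 + 1 = 11
distinct = 120 − 11 = 109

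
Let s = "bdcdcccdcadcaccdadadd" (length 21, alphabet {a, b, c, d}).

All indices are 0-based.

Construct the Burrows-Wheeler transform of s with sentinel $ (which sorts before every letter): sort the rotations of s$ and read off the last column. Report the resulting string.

dcdcd$dddacccddcaaccba

rank  rotation                last
    0  $bdcdcccdcadcaccdadadd  d
    1  accdadadd$bdcdcccdcadc  c
    2  adadd$bdcdcccdcadcaccd  d
    3  adcaccdadadd$bdcdcccdc  c
    4  add$bdcdcccdcadcaccdad  d
    5  bdcdcccdcadcaccdadadd$  $
    6  caccdadadd$bdcdcccdcad  d
    7  cadcaccdadadd$bdcdcccd  d
    8  cccdcadcaccdadadd$bdcd  d
    9  ccdadadd$bdcdcccdcadca  a
   10  ccdcadcaccdadadd$bdcdc  c
   11  cdadadd$bdcdcccdcadcac  c
   12  cdcadcaccdadadd$bdcdcc  c
   13  cdcccdcadcaccdadadd$bd  d
   14  d$bdcdcccdcadcaccdadad  d
   15  dadadd$bdcdcccdcadcacc  c
   16  dadd$bdcdcccdcadcaccda  a
   17  dcaccdadadd$bdcdcccdca  a
   18  dcadcaccdadadd$bdcdccc  c
   19  dcccdcadcaccdadadd$bdc  c
   20  dcdcccdcadcaccdadadd$b  b
   21  dd$bdcdcccdcadcaccdada  a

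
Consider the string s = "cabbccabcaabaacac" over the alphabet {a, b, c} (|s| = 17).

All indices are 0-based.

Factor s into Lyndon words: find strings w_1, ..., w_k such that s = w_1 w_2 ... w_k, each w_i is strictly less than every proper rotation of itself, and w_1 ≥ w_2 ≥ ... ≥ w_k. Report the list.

["c", "abbccabc", "aabaacac"]

emit factor 1: 'c' (i=0, period=1)
emit factor 2: 'abbccabc' (i=1, period=8)
emit factor 3: 'aabaacac' (i=9, period=8)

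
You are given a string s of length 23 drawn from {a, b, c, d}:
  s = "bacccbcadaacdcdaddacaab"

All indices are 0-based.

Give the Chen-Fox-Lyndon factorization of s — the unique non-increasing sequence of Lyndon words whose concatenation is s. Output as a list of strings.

["b", "acccbcad", "aacdcdaddac", "aab"]

emit factor 1: 'b' (i=0, period=1)
emit factor 2: 'acccbcad' (i=1, period=8)
emit factor 3: 'aacdcdaddac' (i=9, period=11)
emit factor 4: 'aab' (i=20, period=3)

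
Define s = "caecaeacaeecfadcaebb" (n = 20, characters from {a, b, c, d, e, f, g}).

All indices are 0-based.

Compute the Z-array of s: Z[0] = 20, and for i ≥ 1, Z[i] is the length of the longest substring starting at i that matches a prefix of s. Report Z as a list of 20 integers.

[20, 0, 0, 3, 0, 0, 0, 3, 0, 0, 0, 1, 0, 0, 0, 3, 0, 0, 0, 0]

Z[0]=20
i=1: fresh scan; Z[1]=0
i=2: fresh scan; Z[2]=0
i=3: fresh scan; Z[3]=3 extend→box=[3,6)
i=4: min(r-i=2, Z[1]=0)=0; Z[4]=0
i=5: min(r-i=1, Z[2]=0)=0; Z[5]=0
i=6: fresh scan; Z[6]=0
i=7: fresh scan; Z[7]=3 extend→box=[7,10)
i=8: min(r-i=2, Z[1]=0)=0; Z[8]=0
i=9: min(r-i=1, Z[2]=0)=0; Z[9]=0
i=10: fresh scan; Z[10]=0
i=11: fresh scan; Z[11]=1 extend→box=[11,12)
i=12: fresh scan; Z[12]=0
i=13: fresh scan; Z[13]=0
i=14: fresh scan; Z[14]=0
i=15: fresh scan; Z[15]=3 extend→box=[15,18)
i=16: min(r-i=2, Z[1]=0)=0; Z[16]=0
i=17: min(r-i=1, Z[2]=0)=0; Z[17]=0
i=18: fresh scan; Z[18]=0
i=19: fresh scan; Z[19]=0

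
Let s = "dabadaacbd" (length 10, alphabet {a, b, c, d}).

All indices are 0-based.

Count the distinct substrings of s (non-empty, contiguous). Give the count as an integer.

rank | idx | suffix
   0 |   5 | aacbd
   1 |   1 | abadaacbd
   2 |   6 | acbd
   3 |   3 | adaacbd
   4 |   2 | badaacbd
   5 |   8 | bd
   6 |   7 | cbd
   7 |   9 | d
   8 |   4 | daacbd
   9 |   0 | dabadaacbd

SA = [5, 1, 6, 3, 2, 8, 7, 9, 4, 0]
i: (SA[i-1],SA[i]) lcp shared
  1: (5,1) 1 'a'
  2: (1,6) 1 'a'
  3: (6,3) 1 'a'
  4: (3,2) 0 ''
  5: (2,8) 1 'b'
  6: (8,7) 0 ''
  7: (7,9) 0 ''
  8: (9,4) 1 'd'
  9: (4,0) 2 'da'

n(n+1)/2 = 10·11/2 = 55
Σ LCP = 0 + 1 + 1 + 1 + 0 + 1 + 0 + 0 + 1 + 2 = 7
distinct = 55 − 7 = 48

48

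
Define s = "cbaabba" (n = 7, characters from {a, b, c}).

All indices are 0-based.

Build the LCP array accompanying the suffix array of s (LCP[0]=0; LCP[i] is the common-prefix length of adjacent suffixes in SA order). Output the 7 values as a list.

sorted suffixes:
  #0 SA[0]=6  'a'
  #1 SA[1]=2  'aabba'
  #2 SA[2]=3  'abba'
  #3 SA[3]=5  'ba'
  #4 SA[4]=1  'baabba'
  #5 SA[5]=4  'bba'
  #6 SA[6]=0  'cbaabba'

SA = [6, 2, 3, 5, 1, 4, 0]
i: (SA[i-1],SA[i]) lcp shared
  1: (6,2) 1 'a'
  2: (2,3) 1 'a'
  3: (3,5) 0 ''
  4: (5,1) 2 'ba'
  5: (1,4) 1 'b'
  6: (4,0) 0 ''

[0, 1, 1, 0, 2, 1, 0]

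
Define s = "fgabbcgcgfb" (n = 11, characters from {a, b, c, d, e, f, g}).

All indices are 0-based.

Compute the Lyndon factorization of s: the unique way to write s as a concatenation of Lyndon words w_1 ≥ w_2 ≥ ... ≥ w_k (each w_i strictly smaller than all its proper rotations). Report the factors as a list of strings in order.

emit factor 1: 'fg' (i=0, period=2)
emit factor 2: 'abbcgcgfb' (i=2, period=9)

["fg", "abbcgcgfb"]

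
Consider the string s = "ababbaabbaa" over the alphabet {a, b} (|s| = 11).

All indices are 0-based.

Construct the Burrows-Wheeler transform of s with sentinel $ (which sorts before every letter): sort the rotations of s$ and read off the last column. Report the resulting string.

rank  rotation      last
    0  $ababbaabbaa  a
    1  a$ababbaabba  a
    2  aa$ababbaabb  b
    3  aabbaa$ababb  b
    4  ababbaabbaa$  $
    5  abbaa$ababba  a
    6  abbaabbaa$ab  b
    7  baa$ababbaab  b
    8  baabbaa$abab  b
    9  babbaabbaa$a  a
   10  bbaa$ababbaa  a
   11  bbaabbaa$aba  a

aabb$abbbaaa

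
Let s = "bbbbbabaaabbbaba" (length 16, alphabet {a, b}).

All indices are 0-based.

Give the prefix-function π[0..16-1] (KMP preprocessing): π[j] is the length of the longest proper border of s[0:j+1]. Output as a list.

[0, 1, 2, 3, 4, 0, 1, 0, 0, 0, 1, 2, 3, 0, 1, 0]

π[0] = 0
j=1 s[j]='b': π[1]=1 (border 'b')
j=2 s[j]='b': π[2]=2 (border 'bb')
j=3 s[j]='b': π[3]=3 (border 'bbb')
j=4 s[j]='b': π[4]=4 (border 'bbbb')
j=5 s[j]='a': k: 4→3→2→1→0; π[5]=0 (border '')
j=6 s[j]='b': π[6]=1 (border 'b')
j=7 s[j]='a': k: 1→0; π[7]=0 (border '')
j=8 s[j]='a': π[8]=0 (border '')
j=9 s[j]='a': π[9]=0 (border '')
j=10 s[j]='b': π[10]=1 (border 'b')
j=11 s[j]='b': π[11]=2 (border 'bb')
j=12 s[j]='b': π[12]=3 (border 'bbb')
j=13 s[j]='a': k: 3→2→1→0; π[13]=0 (border '')
j=14 s[j]='b': π[14]=1 (border 'b')
j=15 s[j]='a': k: 1→0; π[15]=0 (border '')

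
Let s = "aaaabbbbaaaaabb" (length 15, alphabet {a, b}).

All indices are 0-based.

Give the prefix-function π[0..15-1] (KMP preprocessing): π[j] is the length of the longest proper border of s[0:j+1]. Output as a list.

[0, 1, 2, 3, 0, 0, 0, 0, 1, 2, 3, 4, 4, 5, 6]

π[0] = 0
j=1 s[j]='a': π[1]=1 (border 'a')
j=2 s[j]='a': π[2]=2 (border 'aa')
j=3 s[j]='a': π[3]=3 (border 'aaa')
j=4 s[j]='b': k: 3→2→1→0; π[4]=0 (border '')
j=5 s[j]='b': π[5]=0 (border '')
j=6 s[j]='b': π[6]=0 (border '')
j=7 s[j]='b': π[7]=0 (border '')
j=8 s[j]='a': π[8]=1 (border 'a')
j=9 s[j]='a': π[9]=2 (border 'aa')
j=10 s[j]='a': π[10]=3 (border 'aaa')
j=11 s[j]='a': π[11]=4 (border 'aaaa')
j=12 s[j]='a': k: 4→3; π[12]=4 (border 'aaaa')
j=13 s[j]='b': π[13]=5 (border 'aaaab')
j=14 s[j]='b': π[14]=6 (border 'aaaabb')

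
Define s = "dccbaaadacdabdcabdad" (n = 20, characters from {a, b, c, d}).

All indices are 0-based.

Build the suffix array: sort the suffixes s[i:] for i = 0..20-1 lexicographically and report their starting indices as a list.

[4, 5, 15, 11, 8, 18, 6, 3, 16, 12, 14, 2, 1, 9, 19, 10, 7, 17, 13, 0]

rank | idx | suffix
   0 |   4 | aaadacdabdcabdad
   1 |   5 | aadacdabdcabdad
   2 |  15 | abdad
   3 |  11 | abdcabdad
   4 |   8 | acdabdcabdad
   5 |  18 | ad
   6 |   6 | adacdabdcabdad
   7 |   3 | baaadacdabdcabdad
   8 |  16 | bdad
   9 |  12 | bdcabdad
  10 |  14 | cabdad
  11 |   2 | cbaaadacdabdcabdad
  12 |   1 | ccbaaadacdabdcabdad
  13 |   9 | cdabdcabdad
  14 |  19 | d
  15 |  10 | dabdcabdad
  16 |   7 | dacdabdcabdad
  17 |  17 | dad
  18 |  13 | dcabdad
  19 |   0 | dccbaaadacdabdcabdad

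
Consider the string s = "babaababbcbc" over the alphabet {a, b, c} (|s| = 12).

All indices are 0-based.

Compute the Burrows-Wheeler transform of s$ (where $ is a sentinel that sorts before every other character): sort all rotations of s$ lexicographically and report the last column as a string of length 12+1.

cbbaba$aacbbb

rank  rotation       last
    0  $babaababbcbc  c
    1  aababbcbc$bab  b
    2  abaababbcbc$b  b
    3  ababbcbc$baba  a
    4  abbcbc$babaab  b
    5  baababbcbc$ba  a
    6  babaababbcbc$  $
    7  babbcbc$babaa  a
    8  bbcbc$babaaba  a
    9  bc$babaababbc  c
   10  bcbc$babaabab  b
   11  c$babaababbcb  b
   12  cbc$babaababb  b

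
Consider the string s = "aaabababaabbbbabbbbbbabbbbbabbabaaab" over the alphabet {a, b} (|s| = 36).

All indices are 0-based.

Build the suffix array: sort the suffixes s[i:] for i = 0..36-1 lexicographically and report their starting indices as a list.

rank | idx | suffix
   0 |  32 | aaab
   1 |   0 | aaabababaabbbbabbbbbbabbbbbabbabaaab
   2 |  33 | aab
   3 |   1 | aabababaabbbbabbbbbbabbbbbabbabaaab
   4 |   8 | aabbbbabbbbbbabbbbbabbabaaab
   5 |  34 | ab
   6 |  30 | abaaab
   7 |   6 | abaabbbbabbbbbbabbbbbabbabaaab
   8 |   4 | ababaabbbbabbbbbbabbbbbabbabaaab
   9 |   2 | abababaabbbbabbbbbbabbbbbabbabaaab
  10 |  27 | abbabaaab
  11 |   9 | abbbbabbbbbbabbbbbabbabaaab
  12 |  21 | abbbbbabbabaaab
  13 |  14 | abbbbbbabbbbbabbabaaab
  14 |  35 | b
  15 |  31 | baaab
  16 |   7 | baabbbbabbbbbbabbbbbabbabaaab
  17 |  29 | babaaab
  18 |   5 | babaabbbbabbbbbbabbbbbabbabaaab
  19 |   3 | bababaabbbbabbbbbbabbbbbabbabaaab
  20 |  26 | babbabaaab
  21 |  20 | babbbbbabbabaaab
  22 |  13 | babbbbbbabbbbbabbabaaab
  23 |  28 | bbabaaab
  24 |  25 | bbabbabaaab
  25 |  19 | bbabbbbbabbabaaab
  26 |  12 | bbabbbbbbabbbbbabbabaaab
  27 |  24 | bbbabbabaaab
  28 |  18 | bbbabbbbbabbabaaab
  29 |  11 | bbbabbbbbbabbbbbabbabaaab
  30 |  23 | bbbbabbabaaab
  31 |  17 | bbbbabbbbbabbabaaab
  32 |  10 | bbbbabbbbbbabbbbbabbabaaab
  33 |  22 | bbbbbabbabaaab
  34 |  16 | bbbbbabbbbbabbabaaab
  35 |  15 | bbbbbbabbbbbabbabaaab

[32, 0, 33, 1, 8, 34, 30, 6, 4, 2, 27, 9, 21, 14, 35, 31, 7, 29, 5, 3, 26, 20, 13, 28, 25, 19, 12, 24, 18, 11, 23, 17, 10, 22, 16, 15]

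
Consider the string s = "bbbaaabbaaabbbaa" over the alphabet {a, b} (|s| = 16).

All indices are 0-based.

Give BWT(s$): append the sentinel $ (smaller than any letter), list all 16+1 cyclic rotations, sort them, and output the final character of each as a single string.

rank  rotation           last
    0  $bbbaaabbaaabbbaa  a
    1  a$bbbaaabbaaabbba  a
    2  aa$bbbaaabbaaabbb  b
    3  aaabbaaabbbaa$bbb  b
    4  aaabbbaa$bbbaaabb  b
    5  aabbaaabbbaa$bbba  a
    6  aabbbaa$bbbaaabba  a
    7  abbaaabbbaa$bbbaa  a
    8  abbbaa$bbbaaabbaa  a
    9  baa$bbbaaabbaaabb  b
   10  baaabbaaabbbaa$bb  b
   11  baaabbbaa$bbbaaab  b
   12  bbaa$bbbaaabbaaab  b
   13  bbaaabbaaabbbaa$b  b
   14  bbaaabbbaa$bbbaaa  a
   15  bbbaa$bbbaaabbaaa  a
   16  bbbaaabbaaabbbaa$  $

aabbbaaaabbbbbaa$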